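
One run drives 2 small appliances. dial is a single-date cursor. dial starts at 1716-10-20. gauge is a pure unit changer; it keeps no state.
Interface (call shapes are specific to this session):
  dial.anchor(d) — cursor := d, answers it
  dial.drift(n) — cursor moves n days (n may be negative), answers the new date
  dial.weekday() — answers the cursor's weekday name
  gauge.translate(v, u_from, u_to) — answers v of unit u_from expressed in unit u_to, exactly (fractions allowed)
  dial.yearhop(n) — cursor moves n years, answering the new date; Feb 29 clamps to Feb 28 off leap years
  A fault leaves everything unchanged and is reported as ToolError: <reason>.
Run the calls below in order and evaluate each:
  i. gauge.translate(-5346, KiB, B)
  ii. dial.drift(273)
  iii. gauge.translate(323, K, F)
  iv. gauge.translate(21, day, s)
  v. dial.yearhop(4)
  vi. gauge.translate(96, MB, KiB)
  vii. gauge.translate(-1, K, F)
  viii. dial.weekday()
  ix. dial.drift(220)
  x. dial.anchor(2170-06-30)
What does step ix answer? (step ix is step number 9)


Answer: 1722-02-25

Derivation:
;; 1. gauge.translate(v=-5346, u_from=KiB, u_to=B) -> -5474304
;; 2. dial.drift(n=273) -> 1717-07-20
;; 3. gauge.translate(v=323, u_from=K, u_to=F) -> 12173/100
;; 4. gauge.translate(v=21, u_from=day, u_to=s) -> 1814400
;; 5. dial.yearhop(n=4) -> 1721-07-20
;; 6. gauge.translate(v=96, u_from=MB, u_to=KiB) -> 93750
;; 7. gauge.translate(v=-1, u_from=K, u_to=F) -> -46147/100
;; 8. dial.weekday() -> Sunday
;; 9. dial.drift(n=220) -> 1722-02-25
;; 10. dial.anchor(d=2170-06-30) -> 2170-06-30


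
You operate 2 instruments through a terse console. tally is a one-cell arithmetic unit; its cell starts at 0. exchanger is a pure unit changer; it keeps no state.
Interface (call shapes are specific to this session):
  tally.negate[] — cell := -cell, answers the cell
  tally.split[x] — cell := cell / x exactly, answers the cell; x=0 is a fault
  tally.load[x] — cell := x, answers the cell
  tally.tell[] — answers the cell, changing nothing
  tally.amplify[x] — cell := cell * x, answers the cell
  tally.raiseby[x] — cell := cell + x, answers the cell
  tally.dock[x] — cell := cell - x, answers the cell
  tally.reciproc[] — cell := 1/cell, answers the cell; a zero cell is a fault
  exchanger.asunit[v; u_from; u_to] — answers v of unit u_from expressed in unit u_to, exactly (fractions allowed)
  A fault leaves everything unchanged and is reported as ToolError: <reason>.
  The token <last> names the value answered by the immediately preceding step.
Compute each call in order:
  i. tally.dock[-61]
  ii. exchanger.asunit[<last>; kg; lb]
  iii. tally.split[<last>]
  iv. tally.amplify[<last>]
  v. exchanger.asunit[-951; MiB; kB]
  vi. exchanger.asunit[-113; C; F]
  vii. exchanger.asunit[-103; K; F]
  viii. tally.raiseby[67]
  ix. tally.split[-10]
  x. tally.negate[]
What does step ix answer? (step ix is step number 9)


Answer: -672057460381222169/100000000000000000

Derivation:
# tally.dock(x=-61) ~> 61
# exchanger.asunit(v=<last>, u_from=kg, u_to=lb) ~> 6100000000/45359237
# tally.split(x=<last>) ~> 45359237/100000000
# tally.amplify(x=<last>) ~> 2057460381222169/10000000000000000
# exchanger.asunit(v=-951, u_from=MiB, u_to=kB) ~> -124649472/125
# exchanger.asunit(v=-113, u_from=C, u_to=F) ~> -857/5
# exchanger.asunit(v=-103, u_from=K, u_to=F) ~> -64507/100
# tally.raiseby(x=67) ~> 672057460381222169/10000000000000000
# tally.split(x=-10) ~> -672057460381222169/100000000000000000
# tally.negate() ~> 672057460381222169/100000000000000000


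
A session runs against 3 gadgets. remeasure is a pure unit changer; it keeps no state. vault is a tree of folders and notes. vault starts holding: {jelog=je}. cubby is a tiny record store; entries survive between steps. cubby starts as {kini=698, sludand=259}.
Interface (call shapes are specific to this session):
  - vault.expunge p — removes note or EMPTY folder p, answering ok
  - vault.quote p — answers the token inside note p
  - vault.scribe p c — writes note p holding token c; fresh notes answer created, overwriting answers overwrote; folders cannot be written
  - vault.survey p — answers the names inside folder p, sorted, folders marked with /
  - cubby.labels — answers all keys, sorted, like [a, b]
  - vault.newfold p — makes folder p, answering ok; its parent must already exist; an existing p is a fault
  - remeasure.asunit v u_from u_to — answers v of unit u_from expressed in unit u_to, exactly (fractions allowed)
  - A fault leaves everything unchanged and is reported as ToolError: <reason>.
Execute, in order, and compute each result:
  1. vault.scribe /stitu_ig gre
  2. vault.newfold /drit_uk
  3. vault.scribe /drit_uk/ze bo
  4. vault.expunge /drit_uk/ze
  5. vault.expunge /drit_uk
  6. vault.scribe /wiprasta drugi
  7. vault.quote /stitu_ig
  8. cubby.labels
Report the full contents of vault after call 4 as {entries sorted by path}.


~$ vault.scribe /stitu_ig gre
[out] created
~$ vault.newfold /drit_uk
[out] ok
~$ vault.scribe /drit_uk/ze bo
[out] created
~$ vault.expunge /drit_uk/ze
[out] ok
~$ vault.expunge /drit_uk
[out] ok
~$ vault.scribe /wiprasta drugi
[out] created
~$ vault.quote /stitu_ig
[out] gre
~$ cubby.labels
[out] [kini, sludand]

Answer: {drit_uk/, jelog=je, stitu_ig=gre}


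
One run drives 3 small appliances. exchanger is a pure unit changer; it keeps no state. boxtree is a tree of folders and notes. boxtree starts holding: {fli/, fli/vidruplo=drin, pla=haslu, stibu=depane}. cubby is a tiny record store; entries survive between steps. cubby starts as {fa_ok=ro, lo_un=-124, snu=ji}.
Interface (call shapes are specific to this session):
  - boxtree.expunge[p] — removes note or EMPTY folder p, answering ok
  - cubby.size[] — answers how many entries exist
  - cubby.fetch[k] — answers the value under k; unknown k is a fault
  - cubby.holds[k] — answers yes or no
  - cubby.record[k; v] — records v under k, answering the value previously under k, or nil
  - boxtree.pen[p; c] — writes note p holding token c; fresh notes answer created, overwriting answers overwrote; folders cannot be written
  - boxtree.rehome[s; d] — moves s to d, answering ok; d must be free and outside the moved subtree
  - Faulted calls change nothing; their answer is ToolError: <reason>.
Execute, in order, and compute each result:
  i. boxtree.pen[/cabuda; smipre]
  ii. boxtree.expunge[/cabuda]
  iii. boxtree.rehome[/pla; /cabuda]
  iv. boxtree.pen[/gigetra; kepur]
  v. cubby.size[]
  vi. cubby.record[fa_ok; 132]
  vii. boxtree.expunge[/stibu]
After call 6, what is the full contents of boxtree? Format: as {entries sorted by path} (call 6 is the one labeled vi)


>> pen(p→/cabuda, c→smipre)
<< created
>> expunge(p→/cabuda)
<< ok
>> rehome(s→/pla, d→/cabuda)
<< ok
>> pen(p→/gigetra, c→kepur)
<< created
>> size()
<< 3
>> record(k→fa_ok, v→132)
<< ro
>> expunge(p→/stibu)
<< ok

Answer: {cabuda=haslu, fli/, fli/vidruplo=drin, gigetra=kepur, stibu=depane}


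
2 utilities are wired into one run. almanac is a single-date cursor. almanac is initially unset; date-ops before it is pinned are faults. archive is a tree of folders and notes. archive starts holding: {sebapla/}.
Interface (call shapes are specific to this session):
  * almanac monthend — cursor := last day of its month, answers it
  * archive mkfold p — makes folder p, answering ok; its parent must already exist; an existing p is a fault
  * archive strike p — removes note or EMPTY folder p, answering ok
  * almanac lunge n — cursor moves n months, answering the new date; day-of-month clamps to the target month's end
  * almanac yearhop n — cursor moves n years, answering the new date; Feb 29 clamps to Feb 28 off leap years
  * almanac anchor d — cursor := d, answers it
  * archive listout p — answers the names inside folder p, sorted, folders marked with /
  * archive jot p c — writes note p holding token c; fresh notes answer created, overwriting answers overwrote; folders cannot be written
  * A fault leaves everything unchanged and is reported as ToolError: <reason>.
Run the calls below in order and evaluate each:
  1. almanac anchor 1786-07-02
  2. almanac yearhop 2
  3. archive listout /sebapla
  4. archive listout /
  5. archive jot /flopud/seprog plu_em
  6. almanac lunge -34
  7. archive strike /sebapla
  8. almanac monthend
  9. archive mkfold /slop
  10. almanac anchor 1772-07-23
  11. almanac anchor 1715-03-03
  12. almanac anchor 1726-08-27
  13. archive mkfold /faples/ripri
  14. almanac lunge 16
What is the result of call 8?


[in] almanac anchor d→1786-07-02
[out] 1786-07-02
[in] almanac yearhop n→2
[out] 1788-07-02
[in] archive listout p→/sebapla
[out] []
[in] archive listout p→/
[out] [sebapla/]
[in] archive jot p→/flopud/seprog c→plu_em
[out] ToolError: no parent
[in] almanac lunge n→-34
[out] 1785-09-02
[in] archive strike p→/sebapla
[out] ok
[in] almanac monthend
[out] 1785-09-30
[in] archive mkfold p→/slop
[out] ok
[in] almanac anchor d→1772-07-23
[out] 1772-07-23
[in] almanac anchor d→1715-03-03
[out] 1715-03-03
[in] almanac anchor d→1726-08-27
[out] 1726-08-27
[in] archive mkfold p→/faples/ripri
[out] ToolError: no parent
[in] almanac lunge n→16
[out] 1727-12-27

Answer: 1785-09-30


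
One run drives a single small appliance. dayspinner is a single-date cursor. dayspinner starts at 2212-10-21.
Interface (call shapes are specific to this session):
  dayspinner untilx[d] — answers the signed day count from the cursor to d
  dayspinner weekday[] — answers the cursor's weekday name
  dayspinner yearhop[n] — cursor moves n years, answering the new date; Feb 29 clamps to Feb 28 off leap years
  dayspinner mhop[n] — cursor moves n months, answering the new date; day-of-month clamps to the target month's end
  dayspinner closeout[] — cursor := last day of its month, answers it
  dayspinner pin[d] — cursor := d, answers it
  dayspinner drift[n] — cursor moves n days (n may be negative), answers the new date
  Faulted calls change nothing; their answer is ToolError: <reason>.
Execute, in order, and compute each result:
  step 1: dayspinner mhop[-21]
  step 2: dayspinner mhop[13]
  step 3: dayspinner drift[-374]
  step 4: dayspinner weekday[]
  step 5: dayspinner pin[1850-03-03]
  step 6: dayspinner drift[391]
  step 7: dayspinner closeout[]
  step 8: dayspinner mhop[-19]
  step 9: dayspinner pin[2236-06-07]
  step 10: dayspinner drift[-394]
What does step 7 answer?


Answer: 1851-03-31

Derivation:
-> dayspinner mhop(n='-21')
<- 2211-01-21
-> dayspinner mhop(n='13')
<- 2212-02-21
-> dayspinner drift(n='-374')
<- 2211-02-12
-> dayspinner weekday()
<- Tuesday
-> dayspinner pin(d='1850-03-03')
<- 1850-03-03
-> dayspinner drift(n='391')
<- 1851-03-29
-> dayspinner closeout()
<- 1851-03-31
-> dayspinner mhop(n='-19')
<- 1849-08-31
-> dayspinner pin(d='2236-06-07')
<- 2236-06-07
-> dayspinner drift(n='-394')
<- 2235-05-10


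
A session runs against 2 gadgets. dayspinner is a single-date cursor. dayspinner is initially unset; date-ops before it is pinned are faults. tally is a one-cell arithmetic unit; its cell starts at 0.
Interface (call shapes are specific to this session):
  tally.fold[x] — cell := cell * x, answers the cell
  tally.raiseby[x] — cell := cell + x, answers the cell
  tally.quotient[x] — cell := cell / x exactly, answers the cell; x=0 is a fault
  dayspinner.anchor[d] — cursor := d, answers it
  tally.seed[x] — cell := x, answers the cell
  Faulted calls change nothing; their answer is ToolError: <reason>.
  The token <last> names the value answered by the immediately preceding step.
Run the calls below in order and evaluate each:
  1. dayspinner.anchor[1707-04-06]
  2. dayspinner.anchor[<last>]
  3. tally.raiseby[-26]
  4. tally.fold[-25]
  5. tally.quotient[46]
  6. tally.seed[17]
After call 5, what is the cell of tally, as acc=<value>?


$ dayspinner.anchor 1707-04-06
[out] 1707-04-06
$ dayspinner.anchor <last>
[out] 1707-04-06
$ tally.raiseby -26
[out] -26
$ tally.fold -25
[out] 650
$ tally.quotient 46
[out] 325/23
$ tally.seed 17
[out] 17

Answer: acc=325/23


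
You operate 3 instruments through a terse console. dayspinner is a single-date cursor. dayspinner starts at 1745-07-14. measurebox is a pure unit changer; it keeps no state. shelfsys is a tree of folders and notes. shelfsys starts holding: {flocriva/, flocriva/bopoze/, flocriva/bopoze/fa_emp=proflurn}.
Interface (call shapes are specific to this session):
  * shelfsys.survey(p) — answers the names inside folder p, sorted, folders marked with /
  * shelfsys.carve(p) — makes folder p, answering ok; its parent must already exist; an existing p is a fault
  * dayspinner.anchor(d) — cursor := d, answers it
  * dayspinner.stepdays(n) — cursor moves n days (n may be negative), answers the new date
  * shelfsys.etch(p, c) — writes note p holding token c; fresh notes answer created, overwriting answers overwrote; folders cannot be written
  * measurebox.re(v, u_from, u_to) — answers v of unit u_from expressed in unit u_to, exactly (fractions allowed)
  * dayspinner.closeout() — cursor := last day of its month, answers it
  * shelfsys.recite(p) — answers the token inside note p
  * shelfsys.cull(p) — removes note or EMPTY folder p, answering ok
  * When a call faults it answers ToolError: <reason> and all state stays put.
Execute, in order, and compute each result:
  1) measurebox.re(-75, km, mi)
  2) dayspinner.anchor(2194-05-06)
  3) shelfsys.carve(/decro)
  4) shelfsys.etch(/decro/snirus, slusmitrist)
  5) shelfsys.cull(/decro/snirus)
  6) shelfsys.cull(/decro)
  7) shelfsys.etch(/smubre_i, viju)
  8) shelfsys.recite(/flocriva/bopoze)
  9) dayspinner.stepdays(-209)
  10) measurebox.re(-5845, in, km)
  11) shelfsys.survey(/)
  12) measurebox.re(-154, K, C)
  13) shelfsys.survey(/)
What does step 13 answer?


==> measurebox.re(v→-75, u_from→km, u_to→mi)
<== -390625/8382
==> dayspinner.anchor(d→2194-05-06)
<== 2194-05-06
==> shelfsys.carve(p→/decro)
<== ok
==> shelfsys.etch(p→/decro/snirus, c→slusmitrist)
<== created
==> shelfsys.cull(p→/decro/snirus)
<== ok
==> shelfsys.cull(p→/decro)
<== ok
==> shelfsys.etch(p→/smubre_i, c→viju)
<== created
==> shelfsys.recite(p→/flocriva/bopoze)
<== ToolError: is a directory
==> dayspinner.stepdays(n→-209)
<== 2193-10-09
==> measurebox.re(v→-5845, u_from→in, u_to→km)
<== -148463/1000000
==> shelfsys.survey(p→/)
<== [flocriva/, smubre_i]
==> measurebox.re(v→-154, u_from→K, u_to→C)
<== -8543/20
==> shelfsys.survey(p→/)
<== [flocriva/, smubre_i]

Answer: [flocriva/, smubre_i]


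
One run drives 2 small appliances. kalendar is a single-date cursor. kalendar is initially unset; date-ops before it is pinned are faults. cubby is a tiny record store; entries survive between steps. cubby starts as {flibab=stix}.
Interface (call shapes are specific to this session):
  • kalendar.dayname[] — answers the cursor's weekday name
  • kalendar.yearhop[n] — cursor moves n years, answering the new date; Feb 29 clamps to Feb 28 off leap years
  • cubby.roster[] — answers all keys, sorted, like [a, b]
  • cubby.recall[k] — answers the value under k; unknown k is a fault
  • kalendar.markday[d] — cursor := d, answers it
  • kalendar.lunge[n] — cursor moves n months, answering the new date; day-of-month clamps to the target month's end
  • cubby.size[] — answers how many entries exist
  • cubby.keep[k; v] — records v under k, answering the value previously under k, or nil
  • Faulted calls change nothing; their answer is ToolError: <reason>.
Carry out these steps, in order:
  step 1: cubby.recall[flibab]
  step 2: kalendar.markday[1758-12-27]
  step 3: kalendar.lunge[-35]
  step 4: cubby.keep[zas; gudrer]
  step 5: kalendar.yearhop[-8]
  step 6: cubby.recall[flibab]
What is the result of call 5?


Answer: 1748-01-27

Derivation:
[in] recall k: flibab
= stix
[in] markday d: 1758-12-27
= 1758-12-27
[in] lunge n: -35
= 1756-01-27
[in] keep k: zas v: gudrer
= nil
[in] yearhop n: -8
= 1748-01-27
[in] recall k: flibab
= stix


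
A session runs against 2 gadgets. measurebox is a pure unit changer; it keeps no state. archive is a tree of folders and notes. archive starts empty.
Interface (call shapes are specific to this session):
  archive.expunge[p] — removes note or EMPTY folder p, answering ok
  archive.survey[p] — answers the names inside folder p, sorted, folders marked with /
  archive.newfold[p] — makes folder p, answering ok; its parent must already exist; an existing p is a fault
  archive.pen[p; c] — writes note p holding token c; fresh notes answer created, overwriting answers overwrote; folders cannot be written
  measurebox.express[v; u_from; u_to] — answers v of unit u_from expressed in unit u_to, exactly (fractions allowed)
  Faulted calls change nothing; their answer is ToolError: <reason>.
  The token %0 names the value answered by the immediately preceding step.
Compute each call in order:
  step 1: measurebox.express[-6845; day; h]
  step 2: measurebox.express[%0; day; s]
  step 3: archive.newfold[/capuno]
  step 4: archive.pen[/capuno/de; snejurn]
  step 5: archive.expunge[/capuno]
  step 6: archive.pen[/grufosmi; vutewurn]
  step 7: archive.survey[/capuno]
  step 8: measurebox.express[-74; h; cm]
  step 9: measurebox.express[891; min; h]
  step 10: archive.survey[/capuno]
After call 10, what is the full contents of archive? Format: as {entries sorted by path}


Answer: {capuno/, capuno/de=snejurn, grufosmi=vutewurn}

Derivation:
// measurebox.express(v='-6845', u_from='day', u_to='h') => -164280
// measurebox.express(v='%0', u_from='day', u_to='s') => -14193792000
// archive.newfold(p='/capuno') => ok
// archive.pen(p='/capuno/de', c='snejurn') => created
// archive.expunge(p='/capuno') => ToolError: not empty
// archive.pen(p='/grufosmi', c='vutewurn') => created
// archive.survey(p='/capuno') => [de]
// measurebox.express(v='-74', u_from='h', u_to='cm') => ToolError: incompatible units
// measurebox.express(v='891', u_from='min', u_to='h') => 297/20
// archive.survey(p='/capuno') => [de]


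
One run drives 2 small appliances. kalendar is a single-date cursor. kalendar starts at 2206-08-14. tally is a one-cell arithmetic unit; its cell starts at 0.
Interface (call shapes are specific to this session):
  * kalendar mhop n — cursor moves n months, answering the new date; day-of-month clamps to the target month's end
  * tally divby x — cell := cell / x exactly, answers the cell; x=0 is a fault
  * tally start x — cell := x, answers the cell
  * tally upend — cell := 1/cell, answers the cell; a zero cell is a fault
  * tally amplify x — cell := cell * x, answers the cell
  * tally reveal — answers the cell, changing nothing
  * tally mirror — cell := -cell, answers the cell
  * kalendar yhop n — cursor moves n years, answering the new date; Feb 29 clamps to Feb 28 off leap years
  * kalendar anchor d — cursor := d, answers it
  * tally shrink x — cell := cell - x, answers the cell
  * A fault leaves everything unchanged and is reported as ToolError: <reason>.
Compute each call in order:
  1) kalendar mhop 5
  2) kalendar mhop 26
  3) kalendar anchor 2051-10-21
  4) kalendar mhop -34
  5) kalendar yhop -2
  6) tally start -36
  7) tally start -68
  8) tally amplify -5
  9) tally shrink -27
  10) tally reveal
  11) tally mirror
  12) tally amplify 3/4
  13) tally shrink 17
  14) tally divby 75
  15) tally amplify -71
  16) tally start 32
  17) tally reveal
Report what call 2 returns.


Answer: 2209-03-14

Derivation:
>>> kalendar mhop 5
:: 2207-01-14
>>> kalendar mhop 26
:: 2209-03-14
>>> kalendar anchor 2051-10-21
:: 2051-10-21
>>> kalendar mhop -34
:: 2048-12-21
>>> kalendar yhop -2
:: 2046-12-21
>>> tally start -36
:: -36
>>> tally start -68
:: -68
>>> tally amplify -5
:: 340
>>> tally shrink -27
:: 367
>>> tally reveal
:: 367
>>> tally mirror
:: -367
>>> tally amplify 3/4
:: -1101/4
>>> tally shrink 17
:: -1169/4
>>> tally divby 75
:: -1169/300
>>> tally amplify -71
:: 82999/300
>>> tally start 32
:: 32
>>> tally reveal
:: 32


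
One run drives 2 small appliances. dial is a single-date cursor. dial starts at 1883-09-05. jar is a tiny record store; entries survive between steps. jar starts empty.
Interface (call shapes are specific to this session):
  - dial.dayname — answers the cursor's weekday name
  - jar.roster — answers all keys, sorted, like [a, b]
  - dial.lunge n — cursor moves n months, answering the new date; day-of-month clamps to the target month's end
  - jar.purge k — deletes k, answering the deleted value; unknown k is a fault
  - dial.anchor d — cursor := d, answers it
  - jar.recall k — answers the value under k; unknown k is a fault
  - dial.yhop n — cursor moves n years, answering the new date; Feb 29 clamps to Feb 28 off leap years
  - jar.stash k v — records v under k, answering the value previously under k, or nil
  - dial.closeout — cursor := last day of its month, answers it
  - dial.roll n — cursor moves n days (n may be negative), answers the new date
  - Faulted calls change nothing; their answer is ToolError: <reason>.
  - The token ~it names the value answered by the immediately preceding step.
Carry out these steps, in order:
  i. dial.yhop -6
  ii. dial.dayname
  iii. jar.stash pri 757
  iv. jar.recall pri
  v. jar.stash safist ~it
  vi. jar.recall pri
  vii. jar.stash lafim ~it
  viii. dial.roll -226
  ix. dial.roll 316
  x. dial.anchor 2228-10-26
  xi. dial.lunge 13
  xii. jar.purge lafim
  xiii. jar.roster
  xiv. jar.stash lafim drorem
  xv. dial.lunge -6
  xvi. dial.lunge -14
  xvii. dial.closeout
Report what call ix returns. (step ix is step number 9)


Answer: 1877-12-04

Derivation:
Using dial.yhop with -6, and see 1877-09-05.
Invoking dial.dayname, and get Wednesday.
Then jar.stash with pri, 757, → nil.
Calling jar.recall with pri, and see 757.
Next I call jar.stash with safist, ~it, which returns nil.
I try jar.recall with pri, and see 757.
I invoke jar.stash with lafim, ~it, → nil.
I call dial.roll with -226, → 1877-01-22.
Using dial.roll with 316, giving 1877-12-04.
Calling dial.anchor with 2228-10-26: 2228-10-26.
I call dial.lunge with 13, → 2229-11-26.
Then jar.purge with lafim, which returns 757.
I try jar.roster(), → [pri, safist].
Invoking jar.stash with lafim, drorem, — result: nil.
I invoke dial.lunge with -6, which returns 2229-05-26.
I try dial.lunge with -14, and see 2228-03-26.
Using dial.closeout, which returns 2228-03-31.


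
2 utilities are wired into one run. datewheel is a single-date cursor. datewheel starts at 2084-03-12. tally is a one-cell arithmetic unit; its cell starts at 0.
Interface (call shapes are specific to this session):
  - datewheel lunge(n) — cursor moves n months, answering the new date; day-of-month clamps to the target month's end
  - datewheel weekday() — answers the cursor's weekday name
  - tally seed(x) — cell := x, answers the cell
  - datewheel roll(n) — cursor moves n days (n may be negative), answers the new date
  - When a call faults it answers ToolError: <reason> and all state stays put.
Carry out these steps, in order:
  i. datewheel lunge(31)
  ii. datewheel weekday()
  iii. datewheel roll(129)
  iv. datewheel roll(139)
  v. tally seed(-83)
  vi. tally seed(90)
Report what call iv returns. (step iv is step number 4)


→ datewheel lunge(n='31')
← 2086-10-12
→ datewheel weekday()
← Saturday
→ datewheel roll(n='129')
← 2087-02-18
→ datewheel roll(n='139')
← 2087-07-07
→ tally seed(x='-83')
← -83
→ tally seed(x='90')
← 90

Answer: 2087-07-07


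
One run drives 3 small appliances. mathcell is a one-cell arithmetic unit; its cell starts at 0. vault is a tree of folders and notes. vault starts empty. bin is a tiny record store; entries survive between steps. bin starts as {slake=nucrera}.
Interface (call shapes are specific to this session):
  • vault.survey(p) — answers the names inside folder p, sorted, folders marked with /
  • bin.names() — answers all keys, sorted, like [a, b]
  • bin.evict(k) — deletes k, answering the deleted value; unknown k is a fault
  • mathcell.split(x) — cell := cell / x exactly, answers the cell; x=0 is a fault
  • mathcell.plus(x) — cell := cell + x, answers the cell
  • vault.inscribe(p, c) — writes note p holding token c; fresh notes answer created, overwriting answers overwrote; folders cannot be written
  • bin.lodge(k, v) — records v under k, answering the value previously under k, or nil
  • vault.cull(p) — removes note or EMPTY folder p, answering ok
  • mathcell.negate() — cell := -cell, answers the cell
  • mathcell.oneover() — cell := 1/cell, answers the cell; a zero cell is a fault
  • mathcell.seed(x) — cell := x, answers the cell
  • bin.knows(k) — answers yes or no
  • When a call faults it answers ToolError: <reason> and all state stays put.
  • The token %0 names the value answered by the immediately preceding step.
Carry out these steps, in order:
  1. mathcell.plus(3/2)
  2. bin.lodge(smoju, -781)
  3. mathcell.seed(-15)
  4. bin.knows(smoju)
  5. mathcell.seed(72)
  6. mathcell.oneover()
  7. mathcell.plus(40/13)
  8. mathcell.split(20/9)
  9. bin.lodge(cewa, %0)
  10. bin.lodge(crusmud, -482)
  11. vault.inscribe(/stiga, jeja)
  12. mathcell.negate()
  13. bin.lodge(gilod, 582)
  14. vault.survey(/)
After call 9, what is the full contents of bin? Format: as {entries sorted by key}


Answer: {cewa=2893/2080, slake=nucrera, smoju=-781}

Derivation:
·→ mathcell.plus(x→3/2)
·← 3/2
·→ bin.lodge(k→smoju, v→-781)
·← nil
·→ mathcell.seed(x→-15)
·← -15
·→ bin.knows(k→smoju)
·← yes
·→ mathcell.seed(x→72)
·← 72
·→ mathcell.oneover()
·← 1/72
·→ mathcell.plus(x→40/13)
·← 2893/936
·→ mathcell.split(x→20/9)
·← 2893/2080
·→ bin.lodge(k→cewa, v→%0)
·← nil
·→ bin.lodge(k→crusmud, v→-482)
·← nil
·→ vault.inscribe(p→/stiga, c→jeja)
·← created
·→ mathcell.negate()
·← -2893/2080
·→ bin.lodge(k→gilod, v→582)
·← nil
·→ vault.survey(p→/)
·← [stiga]


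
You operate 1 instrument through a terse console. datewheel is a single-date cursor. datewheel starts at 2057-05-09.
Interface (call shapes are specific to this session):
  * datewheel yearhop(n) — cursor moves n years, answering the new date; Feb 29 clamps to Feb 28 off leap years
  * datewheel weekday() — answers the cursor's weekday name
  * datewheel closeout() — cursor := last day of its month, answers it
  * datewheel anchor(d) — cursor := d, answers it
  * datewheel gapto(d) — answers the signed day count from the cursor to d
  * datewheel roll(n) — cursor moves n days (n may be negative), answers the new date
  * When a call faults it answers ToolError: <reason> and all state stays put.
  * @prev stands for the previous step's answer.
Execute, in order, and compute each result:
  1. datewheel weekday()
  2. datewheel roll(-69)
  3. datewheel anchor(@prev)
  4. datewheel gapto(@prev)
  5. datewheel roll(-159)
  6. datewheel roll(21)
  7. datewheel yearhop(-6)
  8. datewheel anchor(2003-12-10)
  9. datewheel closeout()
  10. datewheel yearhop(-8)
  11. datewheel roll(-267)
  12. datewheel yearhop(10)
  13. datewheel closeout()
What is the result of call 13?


Answer: 2005-04-30

Derivation:
> datewheel weekday
:: Wednesday
> datewheel roll n=-69
:: 2057-03-01
> datewheel anchor d=@prev
:: 2057-03-01
> datewheel gapto d=@prev
:: 0
> datewheel roll n=-159
:: 2056-09-23
> datewheel roll n=21
:: 2056-10-14
> datewheel yearhop n=-6
:: 2050-10-14
> datewheel anchor d=2003-12-10
:: 2003-12-10
> datewheel closeout
:: 2003-12-31
> datewheel yearhop n=-8
:: 1995-12-31
> datewheel roll n=-267
:: 1995-04-08
> datewheel yearhop n=10
:: 2005-04-08
> datewheel closeout
:: 2005-04-30


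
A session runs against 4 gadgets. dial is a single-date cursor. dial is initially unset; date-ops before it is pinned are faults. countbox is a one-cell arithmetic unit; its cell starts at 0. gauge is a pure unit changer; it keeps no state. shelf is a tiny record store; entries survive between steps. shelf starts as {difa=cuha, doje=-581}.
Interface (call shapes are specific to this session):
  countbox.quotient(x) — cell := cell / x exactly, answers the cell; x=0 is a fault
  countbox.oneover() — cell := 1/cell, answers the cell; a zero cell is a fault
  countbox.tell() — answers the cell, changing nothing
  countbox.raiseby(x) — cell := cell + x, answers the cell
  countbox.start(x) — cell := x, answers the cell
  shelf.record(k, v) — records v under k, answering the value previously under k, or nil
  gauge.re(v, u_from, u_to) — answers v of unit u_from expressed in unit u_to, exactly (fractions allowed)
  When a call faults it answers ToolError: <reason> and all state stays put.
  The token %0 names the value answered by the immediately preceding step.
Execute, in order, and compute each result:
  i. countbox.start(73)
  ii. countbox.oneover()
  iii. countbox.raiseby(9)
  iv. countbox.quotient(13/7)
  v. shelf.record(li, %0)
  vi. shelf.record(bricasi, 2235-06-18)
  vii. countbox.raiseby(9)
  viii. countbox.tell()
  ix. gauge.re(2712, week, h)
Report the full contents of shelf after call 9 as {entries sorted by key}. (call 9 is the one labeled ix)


> countbox.start x=73
[out] 73
> countbox.oneover
[out] 1/73
> countbox.raiseby x=9
[out] 658/73
> countbox.quotient x=13/7
[out] 4606/949
> shelf.record k=li v=%0
[out] nil
> shelf.record k=bricasi v=2235-06-18
[out] nil
> countbox.raiseby x=9
[out] 13147/949
> countbox.tell
[out] 13147/949
> gauge.re v=2712 u_from=week u_to=h
[out] 455616

Answer: {bricasi=2235-06-18, difa=cuha, doje=-581, li=4606/949}


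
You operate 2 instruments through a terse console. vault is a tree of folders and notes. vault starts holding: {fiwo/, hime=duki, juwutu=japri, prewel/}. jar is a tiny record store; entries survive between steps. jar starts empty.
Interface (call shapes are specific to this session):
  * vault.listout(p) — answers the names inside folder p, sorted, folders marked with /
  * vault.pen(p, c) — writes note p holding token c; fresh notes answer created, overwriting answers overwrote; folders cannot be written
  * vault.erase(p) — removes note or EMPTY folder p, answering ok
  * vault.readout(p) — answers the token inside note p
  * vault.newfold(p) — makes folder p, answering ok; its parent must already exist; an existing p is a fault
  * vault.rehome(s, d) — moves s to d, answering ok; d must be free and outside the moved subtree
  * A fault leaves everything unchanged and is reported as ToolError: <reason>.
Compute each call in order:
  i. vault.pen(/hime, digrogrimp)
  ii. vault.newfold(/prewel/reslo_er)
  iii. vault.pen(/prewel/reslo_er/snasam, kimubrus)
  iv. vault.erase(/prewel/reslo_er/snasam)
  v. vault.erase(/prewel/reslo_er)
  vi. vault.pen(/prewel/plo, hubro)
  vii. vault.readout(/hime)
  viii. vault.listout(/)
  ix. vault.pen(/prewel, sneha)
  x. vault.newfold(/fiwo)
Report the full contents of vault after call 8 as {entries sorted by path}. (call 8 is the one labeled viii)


I run pen passing /hime, digrogrimp, giving overwrote.
I try newfold passing /prewel/reslo_er, and see ok.
Using pen passing /prewel/reslo_er/snasam, kimubrus, and observe created.
Now I run erase passing /prewel/reslo_er/snasam, and get ok.
I try erase passing /prewel/reslo_er, and get ok.
Calling pen passing /prewel/plo, hubro, yielding created.
Calling readout passing /hime, which returns digrogrimp.
Calling listout passing /, which returns [fiwo/, hime, juwutu, prewel/].
I call pen passing /prewel, sneha, and see ToolError: is a directory.
Next I call newfold passing /fiwo, and get ToolError: exists.

Answer: {fiwo/, hime=digrogrimp, juwutu=japri, prewel/, prewel/plo=hubro}


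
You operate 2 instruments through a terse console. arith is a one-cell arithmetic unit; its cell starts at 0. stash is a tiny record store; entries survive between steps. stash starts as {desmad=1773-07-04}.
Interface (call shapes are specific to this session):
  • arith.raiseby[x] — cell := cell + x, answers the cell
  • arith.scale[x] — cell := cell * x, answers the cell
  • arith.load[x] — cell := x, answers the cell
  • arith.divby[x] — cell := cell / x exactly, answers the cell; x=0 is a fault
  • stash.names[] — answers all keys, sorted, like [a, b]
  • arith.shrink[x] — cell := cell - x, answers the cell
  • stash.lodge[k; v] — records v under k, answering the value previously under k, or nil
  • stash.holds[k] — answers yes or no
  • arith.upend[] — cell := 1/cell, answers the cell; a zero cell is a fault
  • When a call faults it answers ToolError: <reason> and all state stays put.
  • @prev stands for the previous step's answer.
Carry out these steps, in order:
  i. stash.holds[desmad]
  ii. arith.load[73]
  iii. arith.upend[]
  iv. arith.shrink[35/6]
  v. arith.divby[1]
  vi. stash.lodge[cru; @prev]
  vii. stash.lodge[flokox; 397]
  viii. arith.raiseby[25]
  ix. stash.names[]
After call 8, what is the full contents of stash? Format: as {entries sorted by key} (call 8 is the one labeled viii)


→ holds(k=desmad)
← yes
→ load(x=73)
← 73
→ upend()
← 1/73
→ shrink(x=35/6)
← -2549/438
→ divby(x=1)
← -2549/438
→ lodge(k=cru, v=@prev)
← nil
→ lodge(k=flokox, v=397)
← nil
→ raiseby(x=25)
← 8401/438
→ names()
← [cru, desmad, flokox]

Answer: {cru=-2549/438, desmad=1773-07-04, flokox=397}


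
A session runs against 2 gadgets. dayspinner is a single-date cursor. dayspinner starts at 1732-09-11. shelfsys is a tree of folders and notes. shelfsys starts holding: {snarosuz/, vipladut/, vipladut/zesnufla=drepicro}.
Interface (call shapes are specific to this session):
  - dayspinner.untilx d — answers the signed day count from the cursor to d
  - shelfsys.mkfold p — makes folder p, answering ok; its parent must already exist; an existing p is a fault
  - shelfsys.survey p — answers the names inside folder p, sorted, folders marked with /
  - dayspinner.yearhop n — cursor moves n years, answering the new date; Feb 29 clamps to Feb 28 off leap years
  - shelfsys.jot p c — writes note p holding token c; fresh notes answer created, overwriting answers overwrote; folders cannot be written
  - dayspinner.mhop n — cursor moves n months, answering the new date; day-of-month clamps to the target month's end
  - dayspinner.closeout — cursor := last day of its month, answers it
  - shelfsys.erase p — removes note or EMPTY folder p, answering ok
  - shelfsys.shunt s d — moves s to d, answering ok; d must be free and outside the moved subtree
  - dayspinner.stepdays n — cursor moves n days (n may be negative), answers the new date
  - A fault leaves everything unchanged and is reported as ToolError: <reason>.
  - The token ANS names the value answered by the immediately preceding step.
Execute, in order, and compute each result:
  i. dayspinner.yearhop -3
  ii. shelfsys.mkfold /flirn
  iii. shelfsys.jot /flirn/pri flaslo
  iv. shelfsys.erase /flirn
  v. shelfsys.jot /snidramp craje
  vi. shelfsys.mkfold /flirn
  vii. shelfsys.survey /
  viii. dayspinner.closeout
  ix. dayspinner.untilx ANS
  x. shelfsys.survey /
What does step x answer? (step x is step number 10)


Answer: [flirn/, snarosuz/, snidramp, vipladut/]

Derivation:
Then dayspinner.yearhop using n=-3, and see 1729-09-11.
Now I run shelfsys.mkfold using p=/flirn: ok.
I use shelfsys.jot using p=/flirn/pri, c=flaslo, → created.
Using shelfsys.erase using p=/flirn, → ToolError: not empty.
I invoke shelfsys.jot using p=/snidramp, c=craje, and observe created.
I use shelfsys.mkfold using p=/flirn, and observe ToolError: exists.
Then shelfsys.survey using p=/, giving [flirn/, snarosuz/, snidramp, vipladut/].
I invoke dayspinner.closeout(), and see 1729-09-30.
Invoking dayspinner.untilx using d=ANS: 0.
I try shelfsys.survey using p=/, and see [flirn/, snarosuz/, snidramp, vipladut/].


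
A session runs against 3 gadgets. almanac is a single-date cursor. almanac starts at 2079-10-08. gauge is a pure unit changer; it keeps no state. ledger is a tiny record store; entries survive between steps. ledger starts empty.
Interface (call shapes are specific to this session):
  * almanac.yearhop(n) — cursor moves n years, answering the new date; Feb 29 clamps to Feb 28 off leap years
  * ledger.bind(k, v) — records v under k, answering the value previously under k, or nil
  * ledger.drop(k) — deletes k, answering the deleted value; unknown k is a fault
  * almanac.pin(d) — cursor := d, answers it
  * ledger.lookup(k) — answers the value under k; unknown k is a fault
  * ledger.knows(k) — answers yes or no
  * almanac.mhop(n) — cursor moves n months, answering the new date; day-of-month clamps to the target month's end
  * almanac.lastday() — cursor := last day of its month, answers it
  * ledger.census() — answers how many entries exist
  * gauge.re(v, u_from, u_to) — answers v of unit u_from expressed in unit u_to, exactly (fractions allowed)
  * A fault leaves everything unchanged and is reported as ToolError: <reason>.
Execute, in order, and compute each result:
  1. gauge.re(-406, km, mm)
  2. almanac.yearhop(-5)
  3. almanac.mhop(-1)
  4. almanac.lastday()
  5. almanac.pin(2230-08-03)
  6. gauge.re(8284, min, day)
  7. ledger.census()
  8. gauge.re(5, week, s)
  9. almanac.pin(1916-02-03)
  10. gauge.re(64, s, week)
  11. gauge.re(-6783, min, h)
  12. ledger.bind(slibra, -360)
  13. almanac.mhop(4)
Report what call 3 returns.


Answer: 2074-09-08

Derivation:
I run gauge.re with v→-406, u_from→km, u_to→mm, and see -406000000.
I use almanac.yearhop with n→-5: 2074-10-08.
I run almanac.mhop with n→-1, and get 2074-09-08.
I run almanac.lastday(), and see 2074-09-30.
I call almanac.pin with d→2230-08-03, and see 2230-08-03.
Now I run gauge.re with v→8284, u_from→min, u_to→day, and get 2071/360.
I invoke ledger.census(), yielding 0.
Next I call gauge.re with v→5, u_from→week, u_to→s, and get 3024000.
I invoke almanac.pin with d→1916-02-03, giving 1916-02-03.
I run gauge.re with v→64, u_from→s, u_to→week, → 1/9450.
Using gauge.re with v→-6783, u_from→min, u_to→h, and get -2261/20.
Invoking ledger.bind with k→slibra, v→-360, yielding nil.
Then almanac.mhop with n→4, — result: 1916-06-03.


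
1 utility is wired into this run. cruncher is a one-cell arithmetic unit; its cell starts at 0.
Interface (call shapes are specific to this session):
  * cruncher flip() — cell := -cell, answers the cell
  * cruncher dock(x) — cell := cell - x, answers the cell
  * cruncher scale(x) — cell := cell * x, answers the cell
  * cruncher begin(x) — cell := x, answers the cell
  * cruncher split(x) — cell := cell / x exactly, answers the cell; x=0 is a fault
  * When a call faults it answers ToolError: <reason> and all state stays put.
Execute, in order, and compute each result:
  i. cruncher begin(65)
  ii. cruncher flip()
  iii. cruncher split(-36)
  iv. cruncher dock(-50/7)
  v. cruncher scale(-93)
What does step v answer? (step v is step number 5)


Invoking cruncher begin on x: 65, and see 65.
Now I run cruncher flip(), which returns -65.
Now I run cruncher split on x: -36, yielding 65/36.
Calling cruncher dock on x: -50/7, — result: 2255/252.
I try cruncher scale on x: -93, which returns -69905/84.

Answer: -69905/84


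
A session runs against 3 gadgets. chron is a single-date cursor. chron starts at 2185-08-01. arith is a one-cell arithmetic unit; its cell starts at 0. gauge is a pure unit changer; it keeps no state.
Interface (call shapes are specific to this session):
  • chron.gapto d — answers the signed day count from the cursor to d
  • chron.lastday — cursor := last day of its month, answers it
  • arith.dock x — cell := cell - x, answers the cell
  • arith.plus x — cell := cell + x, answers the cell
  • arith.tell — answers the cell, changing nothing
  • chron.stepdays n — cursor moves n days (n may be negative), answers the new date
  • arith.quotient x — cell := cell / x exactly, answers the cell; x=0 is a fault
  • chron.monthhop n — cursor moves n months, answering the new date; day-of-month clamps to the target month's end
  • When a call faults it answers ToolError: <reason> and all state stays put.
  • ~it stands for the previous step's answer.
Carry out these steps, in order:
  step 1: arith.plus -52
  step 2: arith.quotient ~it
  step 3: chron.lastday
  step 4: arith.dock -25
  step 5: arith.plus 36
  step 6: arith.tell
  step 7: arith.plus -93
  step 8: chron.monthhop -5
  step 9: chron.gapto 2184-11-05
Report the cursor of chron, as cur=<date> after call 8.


CALL arith.plus[x→-52]
RET  -52
CALL arith.quotient[x→~it]
RET  1
CALL chron.lastday[]
RET  2185-08-31
CALL arith.dock[x→-25]
RET  26
CALL arith.plus[x→36]
RET  62
CALL arith.tell[]
RET  62
CALL arith.plus[x→-93]
RET  -31
CALL chron.monthhop[n→-5]
RET  2185-03-31
CALL chron.gapto[d→2184-11-05]
RET  -146

Answer: cur=2185-03-31
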